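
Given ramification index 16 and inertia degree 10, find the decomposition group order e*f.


|D_P| = e * f
= 16 * 10
= 160

160


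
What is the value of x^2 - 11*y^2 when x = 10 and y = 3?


x^2 - d*y^2
= 10^2 - 11*3^2
= 100 - 99
= 1

1


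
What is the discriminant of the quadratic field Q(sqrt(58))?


For K = Q(sqrt(d)) with d squarefree: disc(K) = d if d = 1 mod 4, and disc(K) = 4d if d = 2 or 3 mod 4.
Here d = 58, and d mod 4 = 2.
d = 2 mod 4, not 1 (O_K = Z[sqrt(d)]), so disc(K) = 4d = 4 * (58) = 232

232


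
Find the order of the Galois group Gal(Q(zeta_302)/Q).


|Gal(Q(zeta_302)/Q)| = phi(302)
= 150

150


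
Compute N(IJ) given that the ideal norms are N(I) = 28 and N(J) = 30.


N(IJ) = N(I) * N(J)
= 28 * 30
= 840

840


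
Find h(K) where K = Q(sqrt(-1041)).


K = Q(sqrt(-1041)). d mod 4 = 3, so D = disc(K) = 4d = -4164
h(K) equals the number of primitive reduced positive-definite forms (a, b, c) = a*x^2 + b*x*y + c*y^2 with b^2 - 4ac = D,
where reduced means |b| <= a <= c, with b >= 0 whenever |b| = a or a = c, and primitive means gcd(a, b, c) = 1.
Reduced forces 3a^2 <= |D| = 4164, so 1 <= a <= 37; b must have the parity of D, and c = (b^2 - D)/(4a) must be an integer >= a.
Enumerate a = 1..37, b in [-a, a]:
  a=1: (1, 0, 1041)  [1]
  a=2: (2, 2, 521)  [1]
  a=3: (3, 0, 347)  [1]
  a=4: none
  a=5: (5, -4, 209), (5, 4, 209)  [2]
  a=6: (6, 6, 175)  [1]
  a=7: (7, -6, 150), (7, 6, 150)  [2]
  a=8..9: none
  a=10: (10, -6, 105), (10, 6, 105)  [2]
  a=11: (11, -4, 95), (11, 4, 95)  [2]
  a=12: none
  a=13: (13, -10, 82), (13, 10, 82)  [2]
  a=14: (14, -6, 75), (14, 6, 75)  [2]
  a=15: (15, -6, 70), (15, 6, 70)  [2]
  a=16: none
  a=17: (17, -16, 65), (17, 16, 65)  [2]
  a=18: none
  a=19: (19, -4, 55), (19, 4, 55)  [2]
  a=20: none
  a=21: (21, -6, 50), (21, 6, 50)  [2]
  a=22: (22, -18, 51), (22, 18, 51)  [2]
  a=23..24: none
  a=25: (25, -6, 42), (25, 6, 42)  [2]
  a=26: (26, -10, 41), (26, 10, 41)  [2]
  a=27..29: none
  a=30: (30, -6, 35), (30, 6, 35)  [2]
  a=31..32: none
  a=33: (33, -18, 34), (33, 18, 34)  [2]
  a=34: none
  a=35: (35, -34, 38), (35, 34, 38)  [2]
  a=36..37: none
Total reduced forms: 1 + 1 + 1 + 2 + 1 + 2 + 2 + 2 + 2 + 2 + 2 + 2 + 2 + 2 + 2 + 2 + 2 + 2 + 2 + 2 = 36
h = 36

36


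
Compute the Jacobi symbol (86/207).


Compute (86/207) via quadratic reciprocity:
  pull out 2: (2/207) = +1  (since 207 mod 8 = 7)
  reciprocity: (43/207) -> -(207/43)
  reduce: (35/43)
  reciprocity: (35/43) -> -(43/35)
  reduce: (8/35)
  pull out 2: (2/35) = -1  (since 35 mod 8 = 3)
  pull out 2: (2/35) = -1  (since 35 mod 8 = 3)
  pull out 2: (2/35) = -1  (since 35 mod 8 = 3)
  (1/35) = 1
Product of signs = -1

-1


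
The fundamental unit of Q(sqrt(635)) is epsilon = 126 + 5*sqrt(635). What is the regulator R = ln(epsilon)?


epsilon = 126 + 5*sqrt(635)
= 251.9960
R = ln(251.9960)
= 5.5294

5.5294


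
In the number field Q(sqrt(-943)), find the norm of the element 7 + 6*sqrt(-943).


N(a + b*sqrt(d)) = a^2 - d*b^2
= (7)^2 - (-943)*(6)^2
= 49 + 33948
= 33997

33997


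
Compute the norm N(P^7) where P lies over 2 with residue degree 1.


N(P^a) = p^(a*f)
= 2^(7*1)
= 2^7
= 128

128


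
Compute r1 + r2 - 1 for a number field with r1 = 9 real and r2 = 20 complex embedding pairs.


By Dirichlet's unit theorem:
rank = r1 + r2 - 1
= 9 + 20 - 1
= 28

28


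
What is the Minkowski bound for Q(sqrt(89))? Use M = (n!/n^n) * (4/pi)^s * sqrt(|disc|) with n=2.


d = 89, d mod 4 = 1, so disc(K) = d = 89; |disc(K)| = 89
Real quadratic field, so n = 2, s = r2 = 0, r1 = 2
M = (n!/n^n) * (4/pi)^s * sqrt(|disc(K)|) = (2!/2^2) * (4/pi)^0 * sqrt(89)
= 0.5 * 1.000000 * 9.433981
= 4.7170

4.7170


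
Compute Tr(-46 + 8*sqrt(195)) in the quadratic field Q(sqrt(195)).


Tr(a + b*sqrt(d)) = (a + b*sqrt(d)) + (a - b*sqrt(d)) = 2a
= 2 * (-46)
= -92

-92


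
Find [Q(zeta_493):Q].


The degree equals Euler's totient phi(493).
493 = 17 * 29
phi(493) = 448

448


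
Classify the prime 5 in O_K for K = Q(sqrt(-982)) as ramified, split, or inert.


K = Q(sqrt(-982)). Since d mod 4 = 2, disc(K) = -3928.
Check p | disc: -3928 mod 5 = 2.
p does not divide disc. Compute Legendre symbol (d/p):
3^((5-1)/2) mod 5 = -1
(d/p) = -1, so p is inert: (p) stays prime with e=1, f=2, g=1.
Therefore p is inert.

inert


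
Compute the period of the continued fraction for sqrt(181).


Run the CF algorithm for sqrt(181).
a_0 = floor(sqrt(181)) = 13; set m_0=0, q_0=1.
Recurrence: m' = q*a - m,  q' = (d - m'^2)/q,  a' = floor((a_0 + m')/q').
  step 1: m=13, q=12, a=2
  step 2: m=11, q=5, a=4
  step 3: m=9, q=20, a=1
  step 4: m=11, q=3, a=8
  step 5: m=13, q=4, a=6
  step 6: m=11, q=15, a=1
  step 7: m=4, q=11, a=1
  step 8: m=7, q=12, a=1
  step 9: m=5, q=13, a=1
  step 10: m=8, q=9, a=2
  step 11: m=10, q=9, a=2
  step 12: m=8, q=13, a=1
  step 13: m=5, q=12, a=1
  step 14: m=7, q=11, a=1
  step 15: m=4, q=15, a=1
  step 16: m=11, q=4, a=6
  step 17: m=13, q=3, a=8
  step 18: m=11, q=20, a=1
  step 19: m=9, q=5, a=4
  step 20: m=11, q=12, a=2
  step 21: m=13, q=1, a=26
a_21 = 2*a_0 = 26, so the period closes here.
sqrt(181) = [13; 2, 4, 1, 8, 6, 1, 1, 1, 1, 2, 2, 1, 1, 1, 1, 6, 8, 1, 4, 2, 26]
Period length = 21

21


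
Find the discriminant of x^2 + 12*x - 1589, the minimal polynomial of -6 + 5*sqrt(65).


The element -6 + 5*sqrt(65) has minimal polynomial:
x^2 + 12*x - 1589
Discriminant = (12)^2 - 4*(-1589)
= 144 + 6356
= 6500

6500


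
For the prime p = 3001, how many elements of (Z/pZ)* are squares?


For prime p, the number of non-zero quadratic residues is (p-1)/2.
= (3001-1)/2
= 1500

1500


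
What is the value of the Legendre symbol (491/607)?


p = 607 is prime, so compute (491/607) with the reciprocity algorithm (Jacobi-symbol steps: pull out 2s via (2/n), flip via reciprocity, reduce):
  reciprocity: (491/607) -> -(607/491)
  reduce: (116/491)
  pull out 2: (2/491) = -1  (since 491 mod 8 = 3)
  pull out 2: (2/491) = -1  (since 491 mod 8 = 3)
  reciprocity: (29/491) -> +(491/29)
  reduce: (27/29)
  reciprocity: (27/29) -> +(29/27)
  reduce: (2/27)
  pull out 2: (2/27) = -1  (since 27 mod 8 = 3)
  (1/27) = 1
Product of signs = 1
(491/607) = 1

1


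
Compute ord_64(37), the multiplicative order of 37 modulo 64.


We want ord_64(37), the smallest k >= 1 with 37^k = 1 mod 64.
n = 64 = 2^6, phi(64) = 32; the order divides phi(n).
Divisors of 32: 1, 2, 4, 8, 16, 32
Repeated squaring mod 64: 37^1 = 37, 37^2 = 25, 37^4 = 49, 37^8 = 33, 37^16 = 1, 37^32 = 1
Test divisors in increasing order:
  k=1: 37^1 = 37 mod 64
  k=2: 37^2 = 25 mod 64
  k=4: 37^4 = 49 mod 64
  k=8: 37^8 = 33 mod 64
  k=16: 37^16 = 1 mod 64  <- first divisor giving 1
Order = 16

16


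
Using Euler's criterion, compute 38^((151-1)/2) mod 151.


p = 151 is prime and the exponent is (p-1)/2 = 75, so by Euler's criterion 38^75 = (38/151) = +1 or -1 mod 151.
Compute by square-and-multiply:
  75 = 64 + 8 + 2 + 1 (binary 1001011)
  Repeated squaring mod 151: 38^1 = 38, 38^2 = 85, 38^4 = 128, 38^8 = 76, 38^16 = 38, 38^32 = 85, 38^64 = 128
  38^75 = 38^64 * 38^8 * 38^2 * 38^1 = 128 * 76 * 85 * 38 mod 151
    128 * 76 = 9728 = 64 mod 151
    64 * 85 = 5440 = 4 mod 151
    4 * 38 = 152 = 1 mod 151
  38^75 = 1 mod 151
Result 1: 38 is a quadratic residue mod 151.
38^75 mod 151 = 1

1


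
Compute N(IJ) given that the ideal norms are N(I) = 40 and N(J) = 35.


N(IJ) = N(I) * N(J)
= 40 * 35
= 1400

1400


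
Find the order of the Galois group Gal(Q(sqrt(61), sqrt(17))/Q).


The 2 square roots of distinct primes are multiplicatively independent over Q,
so [K:Q] = 2^2 and Gal(K/Q) is isomorphic to (Z/2Z)^2.
|Gal| = 2^2 = 4

4


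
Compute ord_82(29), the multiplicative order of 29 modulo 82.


We want ord_82(29), the smallest k >= 1 with 29^k = 1 mod 82.
n = 82 = 2 * 41, phi(82) = 40; the order divides phi(n).
Divisors of 40: 1, 2, 4, 5, 8, 10, 20, 40
Repeated squaring mod 82: 29^1 = 29, 29^2 = 21, 29^4 = 31, 29^8 = 59, 29^16 = 37, 29^32 = 57
Test divisors in increasing order:
  k=1: 29^1 = 29 mod 82
  k=2: 29^2 = 21 mod 82
  k=4: 29^4 = 31 mod 82
  k=5: 29^5 = 31 * 29 = 79 mod 82
  k=8: 29^8 = 59 mod 82
  k=10: 29^10 = 59 * 21 = 9 mod 82
  k=20: 29^20 = 37 * 31 = 81 mod 82
  k=40: 29^40 = 57 * 59 = 1 mod 82  <- first divisor giving 1
Order = 40

40


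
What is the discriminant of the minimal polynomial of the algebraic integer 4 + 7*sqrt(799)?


The element 4 + 7*sqrt(799) has minimal polynomial:
x^2 - 8*x - 39135
Discriminant = (-8)^2 - 4*(-39135)
= 64 + 156540
= 156604

156604


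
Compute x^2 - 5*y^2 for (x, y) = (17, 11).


x^2 - d*y^2
= 17^2 - 5*11^2
= 289 - 605
= -316

-316


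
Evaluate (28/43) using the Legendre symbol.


p = 43 is prime, so compute (28/43) with the reciprocity algorithm (Jacobi-symbol steps: pull out 2s via (2/n), flip via reciprocity, reduce):
  pull out 2: (2/43) = -1  (since 43 mod 8 = 3)
  pull out 2: (2/43) = -1  (since 43 mod 8 = 3)
  reciprocity: (7/43) -> -(43/7)
  reduce: (1/7)
  (1/7) = 1
Product of signs = -1
(28/43) = -1

-1


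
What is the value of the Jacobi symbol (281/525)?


Compute (281/525) via quadratic reciprocity:
  reciprocity: (281/525) -> +(525/281)
  reduce: (244/281)
  pull out 2: (2/281) = +1  (since 281 mod 8 = 1)
  pull out 2: (2/281) = +1  (since 281 mod 8 = 1)
  reciprocity: (61/281) -> +(281/61)
  reduce: (37/61)
  reciprocity: (37/61) -> +(61/37)
  reduce: (24/37)
  pull out 2: (2/37) = -1  (since 37 mod 8 = 5)
  pull out 2: (2/37) = -1  (since 37 mod 8 = 5)
  pull out 2: (2/37) = -1  (since 37 mod 8 = 5)
  reciprocity: (3/37) -> +(37/3)
  reduce: (1/3)
  (1/3) = 1
Product of signs = -1

-1


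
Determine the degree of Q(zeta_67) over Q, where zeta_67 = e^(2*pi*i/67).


The degree equals Euler's totient phi(67).
67 = 67
phi(67) = 66

66


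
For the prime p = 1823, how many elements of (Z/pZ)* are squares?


For prime p, the number of non-zero quadratic residues is (p-1)/2.
= (1823-1)/2
= 911

911


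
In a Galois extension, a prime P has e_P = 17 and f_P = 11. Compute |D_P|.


|D_P| = e * f
= 17 * 11
= 187

187


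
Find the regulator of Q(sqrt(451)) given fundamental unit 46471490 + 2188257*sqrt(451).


epsilon = 46471490 + 2188257*sqrt(451)
= 9.2943e+07
R = ln(9.2943e+07)
= 18.3475

18.3475


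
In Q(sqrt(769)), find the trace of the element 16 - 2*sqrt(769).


Tr(a + b*sqrt(d)) = (a + b*sqrt(d)) + (a - b*sqrt(d)) = 2a
= 2 * (16)
= 32

32


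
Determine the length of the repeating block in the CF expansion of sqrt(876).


Run the CF algorithm for sqrt(876).
a_0 = floor(sqrt(876)) = 29; set m_0=0, q_0=1.
Recurrence: m' = q*a - m,  q' = (d - m'^2)/q,  a' = floor((a_0 + m')/q').
  step 1: m=29, q=35, a=1
  step 2: m=6, q=24, a=1
  step 3: m=18, q=23, a=2
  step 4: m=28, q=4, a=14
  step 5: m=28, q=23, a=2
  step 6: m=18, q=24, a=1
  step 7: m=6, q=35, a=1
  step 8: m=29, q=1, a=58
a_8 = 2*a_0 = 58, so the period closes here.
sqrt(876) = [29; 1, 1, 2, 14, 2, 1, 1, 58]
Period length = 8

8


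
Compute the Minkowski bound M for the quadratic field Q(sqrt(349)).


d = 349, d mod 4 = 1, so disc(K) = d = 349; |disc(K)| = 349
Real quadratic field, so n = 2, s = r2 = 0, r1 = 2
M = (n!/n^n) * (4/pi)^s * sqrt(|disc(K)|) = (2!/2^2) * (4/pi)^0 * sqrt(349)
= 0.5 * 1.000000 * 18.681542
= 9.3408

9.3408


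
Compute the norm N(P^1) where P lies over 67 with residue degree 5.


N(P^a) = p^(a*f)
= 67^(1*5)
= 67^5
= 1350125107

1350125107


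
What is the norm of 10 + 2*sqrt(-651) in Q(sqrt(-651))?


N(a + b*sqrt(d)) = a^2 - d*b^2
= (10)^2 - (-651)*(2)^2
= 100 + 2604
= 2704

2704


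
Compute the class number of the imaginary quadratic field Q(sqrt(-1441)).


K = Q(sqrt(-1441)). d mod 4 = 3, so D = disc(K) = 4d = -5764
h(K) equals the number of primitive reduced positive-definite forms (a, b, c) = a*x^2 + b*x*y + c*y^2 with b^2 - 4ac = D,
where reduced means |b| <= a <= c, with b >= 0 whenever |b| = a or a = c, and primitive means gcd(a, b, c) = 1.
Reduced forces 3a^2 <= |D| = 5764, so 1 <= a <= 43; b must have the parity of D, and c = (b^2 - D)/(4a) must be an integer >= a.
Enumerate a = 1..43, b in [-a, a]:
  a=1: (1, 0, 1441)  [1]
  a=2: (2, 2, 721)  [1]
  a=3..4: none
  a=5: (5, -4, 289), (5, 4, 289)  [2]
  a=6: none
  a=7: (7, -2, 206), (7, 2, 206)  [2]
  a=8..9: none
  a=10: (10, -6, 145), (10, 6, 145)  [2]
  a=11: (11, 0, 131)  [1]
  a=12..13: none
  a=14: (14, -2, 103), (14, 2, 103)  [2]
  a=15..16: none
  a=17: (17, -4, 85), (17, 4, 85)  [2]
  a=18..21: none
  a=22: (22, 22, 71)  [1]
  a=23: (23, -20, 67), (23, 20, 67)  [2]
  a=24: none
  a=25: (25, -6, 58), (25, 6, 58)  [2]
  a=26..28: none
  a=29: (29, -6, 50), (29, 6, 50)  [2]
  a=30: none
  a=31: (31, -8, 47), (31, 8, 47)  [2]
  a=32..33: none
  a=34: (34, -30, 49), (34, 30, 49)  [2]
  a=35: (35, -26, 46), (35, -16, 43), (35, 16, 43), (35, 26, 46)  [4]
  a=36..43: none
Total reduced forms: 1 + 1 + 2 + 2 + 2 + 1 + 2 + 2 + 1 + 2 + 2 + 2 + 2 + 2 + 4 = 28
h = 28

28


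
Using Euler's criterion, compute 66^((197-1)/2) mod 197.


p = 197 is prime and the exponent is (p-1)/2 = 98, so by Euler's criterion 66^98 = (66/197) = +1 or -1 mod 197.
Compute by square-and-multiply:
  98 = 64 + 32 + 2 (binary 1100010)
  Repeated squaring mod 197: 66^1 = 66, 66^2 = 22, 66^4 = 90, 66^8 = 23, 66^16 = 135, 66^32 = 101, 66^64 = 154
  66^98 = 66^64 * 66^32 * 66^2 = 154 * 101 * 22 mod 197
    154 * 101 = 15554 = 188 mod 197
    188 * 22 = 4136 = 196 mod 197
  66^98 = 196 mod 197
Result 196 = p - 1 = -1 mod 197: 66 is a quadratic non-residue mod 197. As a residue in [0, p-1] the value is 196.
66^98 mod 197 = 196

196


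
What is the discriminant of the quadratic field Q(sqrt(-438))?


For K = Q(sqrt(d)) with d squarefree: disc(K) = d if d = 1 mod 4, and disc(K) = 4d if d = 2 or 3 mod 4.
Here d = -438, and d mod 4 = 2.
d = 2 mod 4, not 1 (O_K = Z[sqrt(d)]), so disc(K) = 4d = 4 * (-438) = -1752

-1752


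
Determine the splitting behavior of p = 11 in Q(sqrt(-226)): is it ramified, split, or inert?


K = Q(sqrt(-226)). Since d mod 4 = 2, disc(K) = -904.
Check p | disc: -904 mod 11 = 9.
p does not divide disc. Compute Legendre symbol (d/p):
5^((11-1)/2) mod 11 = 1
(d/p) = 1, so p splits: (p) = P*P' with e=1, f=1, g=2.
Therefore p is split.

split


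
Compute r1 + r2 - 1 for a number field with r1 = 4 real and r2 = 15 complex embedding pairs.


By Dirichlet's unit theorem:
rank = r1 + r2 - 1
= 4 + 15 - 1
= 18

18


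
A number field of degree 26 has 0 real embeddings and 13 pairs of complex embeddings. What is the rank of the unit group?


By Dirichlet's unit theorem:
rank = r1 + r2 - 1
= 0 + 13 - 1
= 12

12


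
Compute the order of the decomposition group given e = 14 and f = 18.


|D_P| = e * f
= 14 * 18
= 252

252


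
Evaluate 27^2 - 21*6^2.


x^2 - d*y^2
= 27^2 - 21*6^2
= 729 - 756
= -27

-27


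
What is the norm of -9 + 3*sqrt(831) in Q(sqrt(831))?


N(a + b*sqrt(d)) = a^2 - d*b^2
= (-9)^2 - (831)*(3)^2
= 81 - 7479
= -7398

-7398


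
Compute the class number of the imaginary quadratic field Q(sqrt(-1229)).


K = Q(sqrt(-1229)). d mod 4 = 3, so D = disc(K) = 4d = -4916
h(K) equals the number of primitive reduced positive-definite forms (a, b, c) = a*x^2 + b*x*y + c*y^2 with b^2 - 4ac = D,
where reduced means |b| <= a <= c, with b >= 0 whenever |b| = a or a = c, and primitive means gcd(a, b, c) = 1.
Reduced forces 3a^2 <= |D| = 4916, so 1 <= a <= 40; b must have the parity of D, and c = (b^2 - D)/(4a) must be an integer >= a.
Enumerate a = 1..40, b in [-a, a]:
  a=1: (1, 0, 1229)  [1]
  a=2: (2, 2, 615)  [1]
  a=3: (3, -2, 410), (3, 2, 410)  [2]
  a=4: none
  a=5: (5, -2, 246), (5, 2, 246)  [2]
  a=6: (6, -2, 205), (6, 2, 205)  [2]
  a=7..8: none
  a=9: (9, -4, 137), (9, 4, 137)  [2]
  a=10: (10, -2, 123), (10, 2, 123)  [2]
  a=11: (11, -10, 114), (11, 10, 114)  [2]
  a=12..14: none
  a=15: (15, -8, 83), (15, -2, 82), (15, 2, 82), (15, 8, 83)  [4]
  a=16..17: none
  a=18: (18, -14, 71), (18, 14, 71)  [2]
  a=19: (19, -10, 66), (19, 10, 66)  [2]
  a=20..21: none
  a=22: (22, -10, 57), (22, 10, 57)  [2]
  a=23: (23, -12, 55), (23, 12, 55)  [2]
  a=24: none
  a=25: (25, -22, 54), (25, 22, 54)  [2]
  a=26: none
  a=27: (27, -22, 50), (27, 22, 50)  [2]
  a=28..29: none
  a=30: (30, -22, 45), (30, -2, 41), (30, 2, 41), (30, 22, 45)  [4]
  a=31..32: none
  a=33: (33, -32, 45), (33, -10, 38), (33, 10, 38), (33, 32, 45)  [4]
  a=34..40: none
Total reduced forms: 1 + 1 + 2 + 2 + 2 + 2 + 2 + 2 + 4 + 2 + 2 + 2 + 2 + 2 + 2 + 4 + 4 = 38
h = 38

38


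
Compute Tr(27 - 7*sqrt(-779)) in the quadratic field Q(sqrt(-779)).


Tr(a + b*sqrt(d)) = (a + b*sqrt(d)) + (a - b*sqrt(d)) = 2a
= 2 * (27)
= 54

54


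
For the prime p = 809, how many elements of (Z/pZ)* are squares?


For prime p, the number of non-zero quadratic residues is (p-1)/2.
= (809-1)/2
= 404

404


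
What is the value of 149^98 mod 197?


p = 197 is prime and the exponent is (p-1)/2 = 98, so by Euler's criterion 149^98 = (149/197) = +1 or -1 mod 197.
Compute by square-and-multiply:
  98 = 64 + 32 + 2 (binary 1100010)
  Repeated squaring mod 197: 149^1 = 149, 149^2 = 137, 149^4 = 54, 149^8 = 158, 149^16 = 142, 149^32 = 70, 149^64 = 172
  149^98 = 149^64 * 149^32 * 149^2 = 172 * 70 * 137 mod 197
    172 * 70 = 12040 = 23 mod 197
    23 * 137 = 3151 = 196 mod 197
  149^98 = 196 mod 197
Result 196 = p - 1 = -1 mod 197: 149 is a quadratic non-residue mod 197. As a residue in [0, p-1] the value is 196.
149^98 mod 197 = 196

196


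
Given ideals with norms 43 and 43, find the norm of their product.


N(IJ) = N(I) * N(J)
= 43 * 43
= 1849

1849


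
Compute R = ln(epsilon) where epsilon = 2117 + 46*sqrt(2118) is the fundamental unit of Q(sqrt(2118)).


epsilon = 2117 + 46*sqrt(2118)
= 4233.9998
R = ln(4233.9998)
= 8.3509

8.3509


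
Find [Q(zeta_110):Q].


The degree equals Euler's totient phi(110).
110 = 2 * 5 * 11
phi(110) = 40

40


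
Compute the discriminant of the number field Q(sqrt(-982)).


For K = Q(sqrt(d)) with d squarefree: disc(K) = d if d = 1 mod 4, and disc(K) = 4d if d = 2 or 3 mod 4.
Here d = -982, and d mod 4 = 2.
d = 2 mod 4, not 1 (O_K = Z[sqrt(d)]), so disc(K) = 4d = 4 * (-982) = -3928

-3928


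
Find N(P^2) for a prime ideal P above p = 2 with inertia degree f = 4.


N(P^a) = p^(a*f)
= 2^(2*4)
= 2^8
= 256

256


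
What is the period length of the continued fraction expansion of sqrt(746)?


Run the CF algorithm for sqrt(746).
a_0 = floor(sqrt(746)) = 27; set m_0=0, q_0=1.
Recurrence: m' = q*a - m,  q' = (d - m'^2)/q,  a' = floor((a_0 + m')/q').
  step 1: m=27, q=17, a=3
  step 2: m=24, q=10, a=5
  step 3: m=26, q=7, a=7
  step 4: m=23, q=31, a=1
  step 5: m=8, q=22, a=1
  step 6: m=14, q=25, a=1
  step 7: m=11, q=25, a=1
  step 8: m=14, q=22, a=1
  step 9: m=8, q=31, a=1
  step 10: m=23, q=7, a=7
  step 11: m=26, q=10, a=5
  step 12: m=24, q=17, a=3
  step 13: m=27, q=1, a=54
a_13 = 2*a_0 = 54, so the period closes here.
sqrt(746) = [27; 3, 5, 7, 1, 1, 1, 1, 1, 1, 7, 5, 3, 54]
Period length = 13

13


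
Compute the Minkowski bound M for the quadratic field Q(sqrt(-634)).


d = -634, d mod 4 = 2, so disc(K) = 4d = -2536; |disc(K)| = 2536
Imaginary quadratic field, so n = 2, s = r2 = 1, r1 = 0
M = (n!/n^n) * (4/pi)^s * sqrt(|disc(K)|) = (2!/2^2) * (4/pi)^1 * sqrt(2536)
= 0.5 * 1.273240 * 50.358713
= 32.0594

32.0594


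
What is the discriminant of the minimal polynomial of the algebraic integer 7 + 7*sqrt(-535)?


The element 7 + 7*sqrt(-535) has minimal polynomial:
x^2 - 14*x + 26264
Discriminant = (-14)^2 - 4*(26264)
= 196 - 105056
= -104860

-104860


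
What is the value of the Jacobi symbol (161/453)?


Compute (161/453) via quadratic reciprocity:
  reciprocity: (161/453) -> +(453/161)
  reduce: (131/161)
  reciprocity: (131/161) -> +(161/131)
  reduce: (30/131)
  pull out 2: (2/131) = -1  (since 131 mod 8 = 3)
  reciprocity: (15/131) -> -(131/15)
  reduce: (11/15)
  reciprocity: (11/15) -> -(15/11)
  reduce: (4/11)
  pull out 2: (2/11) = -1  (since 11 mod 8 = 3)
  pull out 2: (2/11) = -1  (since 11 mod 8 = 3)
  (1/11) = 1
Product of signs = -1

-1


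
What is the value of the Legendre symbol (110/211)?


p = 211 is prime, so compute (110/211) with the reciprocity algorithm (Jacobi-symbol steps: pull out 2s via (2/n), flip via reciprocity, reduce):
  pull out 2: (2/211) = -1  (since 211 mod 8 = 3)
  reciprocity: (55/211) -> -(211/55)
  reduce: (46/55)
  pull out 2: (2/55) = +1  (since 55 mod 8 = 7)
  reciprocity: (23/55) -> -(55/23)
  reduce: (9/23)
  reciprocity: (9/23) -> +(23/9)
  reduce: (5/9)
  reciprocity: (5/9) -> +(9/5)
  reduce: (4/5)
  pull out 2: (2/5) = -1  (since 5 mod 8 = 5)
  pull out 2: (2/5) = -1  (since 5 mod 8 = 5)
  (1/5) = 1
Product of signs = -1
(110/211) = -1

-1


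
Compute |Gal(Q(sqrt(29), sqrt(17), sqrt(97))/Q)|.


The 3 square roots of distinct primes are multiplicatively independent over Q,
so [K:Q] = 2^3 and Gal(K/Q) is isomorphic to (Z/2Z)^3.
|Gal| = 2^3 = 8

8


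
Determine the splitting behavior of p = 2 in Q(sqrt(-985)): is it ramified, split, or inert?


K = Q(sqrt(-985)). Since d mod 4 = 3, disc(K) = -3940.
Check p | disc: -3940 mod 2 = 0.
p divides disc, so p ramifies: (p) = P^2 with e=2, f=1, g=1.
Therefore p is ramified.

ramified


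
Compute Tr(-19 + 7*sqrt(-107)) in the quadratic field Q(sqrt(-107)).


Tr(a + b*sqrt(d)) = (a + b*sqrt(d)) + (a - b*sqrt(d)) = 2a
= 2 * (-19)
= -38

-38


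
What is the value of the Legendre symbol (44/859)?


p = 859 is prime, so compute (44/859) with the reciprocity algorithm (Jacobi-symbol steps: pull out 2s via (2/n), flip via reciprocity, reduce):
  pull out 2: (2/859) = -1  (since 859 mod 8 = 3)
  pull out 2: (2/859) = -1  (since 859 mod 8 = 3)
  reciprocity: (11/859) -> -(859/11)
  reduce: (1/11)
  (1/11) = 1
Product of signs = -1
(44/859) = -1

-1


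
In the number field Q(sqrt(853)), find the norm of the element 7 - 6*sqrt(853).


N(a + b*sqrt(d)) = a^2 - d*b^2
= (7)^2 - (853)*(-6)^2
= 49 - 30708
= -30659

-30659


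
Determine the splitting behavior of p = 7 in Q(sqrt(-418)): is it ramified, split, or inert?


K = Q(sqrt(-418)). Since d mod 4 = 2, disc(K) = -1672.
Check p | disc: -1672 mod 7 = 1.
p does not divide disc. Compute Legendre symbol (d/p):
2^((7-1)/2) mod 7 = 1
(d/p) = 1, so p splits: (p) = P*P' with e=1, f=1, g=2.
Therefore p is split.

split


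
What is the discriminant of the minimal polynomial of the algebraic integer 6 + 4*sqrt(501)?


The element 6 + 4*sqrt(501) has minimal polynomial:
x^2 - 12*x - 7980
Discriminant = (-12)^2 - 4*(-7980)
= 144 + 31920
= 32064

32064


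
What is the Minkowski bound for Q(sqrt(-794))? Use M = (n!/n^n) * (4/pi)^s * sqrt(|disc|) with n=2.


d = -794, d mod 4 = 2, so disc(K) = 4d = -3176; |disc(K)| = 3176
Imaginary quadratic field, so n = 2, s = r2 = 1, r1 = 0
M = (n!/n^n) * (4/pi)^s * sqrt(|disc(K)|) = (2!/2^2) * (4/pi)^1 * sqrt(3176)
= 0.5 * 1.273240 * 56.356011
= 35.8774

35.8774


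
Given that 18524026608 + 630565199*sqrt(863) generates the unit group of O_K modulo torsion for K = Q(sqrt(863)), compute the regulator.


epsilon = 18524026608 + 630565199*sqrt(863)
= 3.7048e+10
R = ln(3.7048e+10)
= 24.3355

24.3355


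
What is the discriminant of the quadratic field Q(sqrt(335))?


For K = Q(sqrt(d)) with d squarefree: disc(K) = d if d = 1 mod 4, and disc(K) = 4d if d = 2 or 3 mod 4.
Here d = 335, and d mod 4 = 3.
d = 3 mod 4, not 1 (O_K = Z[sqrt(d)]), so disc(K) = 4d = 4 * (335) = 1340

1340


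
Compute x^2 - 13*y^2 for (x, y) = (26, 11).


x^2 - d*y^2
= 26^2 - 13*11^2
= 676 - 1573
= -897

-897


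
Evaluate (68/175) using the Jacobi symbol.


Compute (68/175) via quadratic reciprocity:
  pull out 2: (2/175) = +1  (since 175 mod 8 = 7)
  pull out 2: (2/175) = +1  (since 175 mod 8 = 7)
  reciprocity: (17/175) -> +(175/17)
  reduce: (5/17)
  reciprocity: (5/17) -> +(17/5)
  reduce: (2/5)
  pull out 2: (2/5) = -1  (since 5 mod 8 = 5)
  (1/5) = 1
Product of signs = -1

-1


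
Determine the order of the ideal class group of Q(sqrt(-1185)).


K = Q(sqrt(-1185)). d mod 4 = 3, so D = disc(K) = 4d = -4740
h(K) equals the number of primitive reduced positive-definite forms (a, b, c) = a*x^2 + b*x*y + c*y^2 with b^2 - 4ac = D,
where reduced means |b| <= a <= c, with b >= 0 whenever |b| = a or a = c, and primitive means gcd(a, b, c) = 1.
Reduced forces 3a^2 <= |D| = 4740, so 1 <= a <= 39; b must have the parity of D, and c = (b^2 - D)/(4a) must be an integer >= a.
Enumerate a = 1..39, b in [-a, a]:
  a=1: (1, 0, 1185)  [1]
  a=2: (2, 2, 593)  [1]
  a=3: (3, 0, 395)  [1]
  a=4: none
  a=5: (5, 0, 237)  [1]
  a=6: (6, 6, 199)  [1]
  a=7..9: none
  a=10: (10, 10, 121)  [1]
  a=11: (11, -10, 110), (11, 10, 110)  [2]
  a=12..14: none
  a=15: (15, 0, 79)  [1]
  a=16..21: none
  a=22: (22, -10, 55), (22, 10, 55)  [2]
  a=23..28: none
  a=29: (29, -4, 41), (29, 4, 41)  [2]
  a=30: (30, 30, 47)  [1]
  a=31..32: none
  a=33: (33, -12, 37), (33, 12, 37)  [2]
  a=34..39: none
Total reduced forms: 1 + 1 + 1 + 1 + 1 + 1 + 2 + 1 + 2 + 2 + 1 + 2 = 16
h = 16

16


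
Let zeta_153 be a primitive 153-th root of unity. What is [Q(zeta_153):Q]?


The degree equals Euler's totient phi(153).
153 = 3^2 * 17
phi(153) = 96

96


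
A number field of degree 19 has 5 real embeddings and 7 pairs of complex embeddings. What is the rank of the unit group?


By Dirichlet's unit theorem:
rank = r1 + r2 - 1
= 5 + 7 - 1
= 11

11


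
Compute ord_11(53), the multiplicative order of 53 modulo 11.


We want ord_11(53), the smallest k >= 1 with 53^k = 1 mod 11.
n = 11 = 11, phi(11) = 10; the order divides phi(n).
Divisors of 10: 1, 2, 5, 10
Repeated squaring mod 11: 53^1 = 9, 53^2 = 4, 53^4 = 5, 53^8 = 3
Test divisors in increasing order:
  k=1: 53^1 = 9 mod 11
  k=2: 53^2 = 4 mod 11
  k=5: 53^5 = 5 * 9 = 1 mod 11  <- first divisor giving 1
Order = 5

5


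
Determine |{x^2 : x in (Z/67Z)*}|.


For prime p, the number of non-zero quadratic residues is (p-1)/2.
= (67-1)/2
= 33

33


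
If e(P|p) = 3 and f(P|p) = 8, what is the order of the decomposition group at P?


|D_P| = e * f
= 3 * 8
= 24

24


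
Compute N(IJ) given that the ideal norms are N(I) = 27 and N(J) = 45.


N(IJ) = N(I) * N(J)
= 27 * 45
= 1215

1215


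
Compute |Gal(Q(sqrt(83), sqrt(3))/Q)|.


The 2 square roots of distinct primes are multiplicatively independent over Q,
so [K:Q] = 2^2 and Gal(K/Q) is isomorphic to (Z/2Z)^2.
|Gal| = 2^2 = 4

4


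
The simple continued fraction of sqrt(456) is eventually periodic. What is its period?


Run the CF algorithm for sqrt(456).
a_0 = floor(sqrt(456)) = 21; set m_0=0, q_0=1.
Recurrence: m' = q*a - m,  q' = (d - m'^2)/q,  a' = floor((a_0 + m')/q').
  step 1: m=21, q=15, a=2
  step 2: m=9, q=25, a=1
  step 3: m=16, q=8, a=4
  step 4: m=16, q=25, a=1
  step 5: m=9, q=15, a=2
  step 6: m=21, q=1, a=42
a_6 = 2*a_0 = 42, so the period closes here.
sqrt(456) = [21; 2, 1, 4, 1, 2, 42]
Period length = 6

6


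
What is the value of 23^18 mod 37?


p = 37 is prime and the exponent is (p-1)/2 = 18, so by Euler's criterion 23^18 = (23/37) = +1 or -1 mod 37.
Compute by square-and-multiply:
  18 = 16 + 2 (binary 10010)
  Repeated squaring mod 37: 23^1 = 23, 23^2 = 11, 23^4 = 10, 23^8 = 26, 23^16 = 10
  23^18 = 23^16 * 23^2 = 10 * 11 mod 37
    10 * 11 = 110 = 36 mod 37
  23^18 = 36 mod 37
Result 36 = p - 1 = -1 mod 37: 23 is a quadratic non-residue mod 37. As a residue in [0, p-1] the value is 36.
23^18 mod 37 = 36

36


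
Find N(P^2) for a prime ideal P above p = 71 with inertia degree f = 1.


N(P^a) = p^(a*f)
= 71^(2*1)
= 71^2
= 5041

5041


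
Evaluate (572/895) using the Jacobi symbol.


Compute (572/895) via quadratic reciprocity:
  pull out 2: (2/895) = +1  (since 895 mod 8 = 7)
  pull out 2: (2/895) = +1  (since 895 mod 8 = 7)
  reciprocity: (143/895) -> -(895/143)
  reduce: (37/143)
  reciprocity: (37/143) -> +(143/37)
  reduce: (32/37)
  pull out 2: (2/37) = -1  (since 37 mod 8 = 5)
  pull out 2: (2/37) = -1  (since 37 mod 8 = 5)
  pull out 2: (2/37) = -1  (since 37 mod 8 = 5)
  pull out 2: (2/37) = -1  (since 37 mod 8 = 5)
  pull out 2: (2/37) = -1  (since 37 mod 8 = 5)
  (1/37) = 1
Product of signs = 1

1


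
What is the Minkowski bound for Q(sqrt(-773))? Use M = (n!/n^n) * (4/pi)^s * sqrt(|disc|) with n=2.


d = -773, d mod 4 = 3, so disc(K) = 4d = -3092; |disc(K)| = 3092
Imaginary quadratic field, so n = 2, s = r2 = 1, r1 = 0
M = (n!/n^n) * (4/pi)^s * sqrt(|disc(K)|) = (2!/2^2) * (4/pi)^1 * sqrt(3092)
= 0.5 * 1.273240 * 55.605755
= 35.3997

35.3997


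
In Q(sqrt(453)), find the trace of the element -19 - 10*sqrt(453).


Tr(a + b*sqrt(d)) = (a + b*sqrt(d)) + (a - b*sqrt(d)) = 2a
= 2 * (-19)
= -38

-38


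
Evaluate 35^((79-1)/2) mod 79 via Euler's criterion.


p = 79 is prime and the exponent is (p-1)/2 = 39, so by Euler's criterion 35^39 = (35/79) = +1 or -1 mod 79.
Compute by square-and-multiply:
  39 = 32 + 4 + 2 + 1 (binary 100111)
  Repeated squaring mod 79: 35^1 = 35, 35^2 = 40, 35^4 = 20, 35^8 = 5, 35^16 = 25, 35^32 = 72
  35^39 = 35^32 * 35^4 * 35^2 * 35^1 = 72 * 20 * 40 * 35 mod 79
    72 * 20 = 1440 = 18 mod 79
    18 * 40 = 720 = 9 mod 79
    9 * 35 = 315 = 78 mod 79
  35^39 = 78 mod 79
Result 78 = p - 1 = -1 mod 79: 35 is a quadratic non-residue mod 79. As a residue in [0, p-1] the value is 78.
35^39 mod 79 = 78

78


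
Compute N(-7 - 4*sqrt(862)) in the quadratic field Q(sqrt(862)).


N(a + b*sqrt(d)) = a^2 - d*b^2
= (-7)^2 - (862)*(-4)^2
= 49 - 13792
= -13743

-13743


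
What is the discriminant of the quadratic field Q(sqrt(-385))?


For K = Q(sqrt(d)) with d squarefree: disc(K) = d if d = 1 mod 4, and disc(K) = 4d if d = 2 or 3 mod 4.
Here d = -385, and d mod 4 = 3.
d = 3 mod 4, not 1 (O_K = Z[sqrt(d)]), so disc(K) = 4d = 4 * (-385) = -1540

-1540


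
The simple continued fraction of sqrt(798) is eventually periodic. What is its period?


Run the CF algorithm for sqrt(798).
a_0 = floor(sqrt(798)) = 28; set m_0=0, q_0=1.
Recurrence: m' = q*a - m,  q' = (d - m'^2)/q,  a' = floor((a_0 + m')/q').
  step 1: m=28, q=14, a=4
  step 2: m=28, q=1, a=56
a_2 = 2*a_0 = 56, so the period closes here.
sqrt(798) = [28; 4, 56]
Period length = 2

2


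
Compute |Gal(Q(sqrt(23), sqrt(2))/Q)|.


The 2 square roots of distinct primes are multiplicatively independent over Q,
so [K:Q] = 2^2 and Gal(K/Q) is isomorphic to (Z/2Z)^2.
|Gal| = 2^2 = 4

4


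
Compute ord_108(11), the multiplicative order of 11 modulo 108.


We want ord_108(11), the smallest k >= 1 with 11^k = 1 mod 108.
n = 108 = 2^2 * 3^3, phi(108) = 36; the order divides phi(n).
Divisors of 36: 1, 2, 3, 4, 6, 9, 12, 18, 36
Repeated squaring mod 108: 11^1 = 11, 11^2 = 13, 11^4 = 61, 11^8 = 49, 11^16 = 25, 11^32 = 85
Test divisors in increasing order:
  k=1: 11^1 = 11 mod 108
  k=2: 11^2 = 13 mod 108
  k=3: 11^3 = 13 * 11 = 35 mod 108
  k=4: 11^4 = 61 mod 108
  k=6: 11^6 = 61 * 13 = 37 mod 108
  k=9: 11^9 = 49 * 11 = 107 mod 108
  k=12: 11^12 = 49 * 61 = 73 mod 108
  k=18: 11^18 = 25 * 13 = 1 mod 108  <- first divisor giving 1
Order = 18

18


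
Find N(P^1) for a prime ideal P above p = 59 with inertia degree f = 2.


N(P^a) = p^(a*f)
= 59^(1*2)
= 59^2
= 3481

3481


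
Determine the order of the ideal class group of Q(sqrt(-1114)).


K = Q(sqrt(-1114)). d mod 4 = 2, so D = disc(K) = 4d = -4456
h(K) equals the number of primitive reduced positive-definite forms (a, b, c) = a*x^2 + b*x*y + c*y^2 with b^2 - 4ac = D,
where reduced means |b| <= a <= c, with b >= 0 whenever |b| = a or a = c, and primitive means gcd(a, b, c) = 1.
Reduced forces 3a^2 <= |D| = 4456, so 1 <= a <= 38; b must have the parity of D, and c = (b^2 - D)/(4a) must be an integer >= a.
Enumerate a = 1..38, b in [-a, a]:
  a=1: (1, 0, 1114)  [1]
  a=2: (2, 0, 557)  [1]
  a=3..4: none
  a=5: (5, -2, 223), (5, 2, 223)  [2]
  a=6..9: none
  a=10: (10, -8, 113), (10, 8, 113)  [2]
  a=11..12: none
  a=13: (13, -4, 86), (13, 4, 86)  [2]
  a=14..16: none
  a=17: (17, -10, 67), (17, 10, 67)  [2]
  a=18: none
  a=19: (19, -16, 62), (19, 16, 62)  [2]
  a=20..22: none
  a=23: (23, -12, 50), (23, 12, 50)  [2]
  a=24: none
  a=25: (25, -12, 46), (25, 12, 46)  [2]
  a=26: (26, -4, 43), (26, 4, 43)  [2]
  a=27..30: none
  a=31: (31, -16, 38), (31, 16, 38)  [2]
  a=32..33: none
  a=34: (34, -24, 37), (34, 24, 37)  [2]
  a=35..38: none
Total reduced forms: 1 + 1 + 2 + 2 + 2 + 2 + 2 + 2 + 2 + 2 + 2 + 2 = 22
h = 22

22


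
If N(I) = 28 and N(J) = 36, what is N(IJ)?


N(IJ) = N(I) * N(J)
= 28 * 36
= 1008

1008


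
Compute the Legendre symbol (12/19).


p = 19 is prime, so compute (12/19) with the reciprocity algorithm (Jacobi-symbol steps: pull out 2s via (2/n), flip via reciprocity, reduce):
  pull out 2: (2/19) = -1  (since 19 mod 8 = 3)
  pull out 2: (2/19) = -1  (since 19 mod 8 = 3)
  reciprocity: (3/19) -> -(19/3)
  reduce: (1/3)
  (1/3) = 1
Product of signs = -1
(12/19) = -1

-1


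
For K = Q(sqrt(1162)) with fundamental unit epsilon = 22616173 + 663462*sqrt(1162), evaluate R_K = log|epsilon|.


epsilon = 22616173 + 663462*sqrt(1162)
= 4.5232e+07
R = ln(4.5232e+07)
= 17.6273

17.6273


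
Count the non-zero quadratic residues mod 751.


For prime p, the number of non-zero quadratic residues is (p-1)/2.
= (751-1)/2
= 375

375


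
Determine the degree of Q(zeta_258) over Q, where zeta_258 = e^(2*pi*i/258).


The degree equals Euler's totient phi(258).
258 = 2 * 3 * 43
phi(258) = 84

84


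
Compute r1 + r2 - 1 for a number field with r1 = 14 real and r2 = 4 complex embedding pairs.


By Dirichlet's unit theorem:
rank = r1 + r2 - 1
= 14 + 4 - 1
= 17

17


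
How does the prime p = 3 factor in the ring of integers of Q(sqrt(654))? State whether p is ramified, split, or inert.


K = Q(sqrt(654)). Since d mod 4 = 2, disc(K) = 2616.
Check p | disc: 2616 mod 3 = 0.
p divides disc, so p ramifies: (p) = P^2 with e=2, f=1, g=1.
Therefore p is ramified.

ramified


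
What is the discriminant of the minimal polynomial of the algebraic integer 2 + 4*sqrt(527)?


The element 2 + 4*sqrt(527) has minimal polynomial:
x^2 - 4*x - 8428
Discriminant = (-4)^2 - 4*(-8428)
= 16 + 33712
= 33728

33728


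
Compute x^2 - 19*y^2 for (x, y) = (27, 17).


x^2 - d*y^2
= 27^2 - 19*17^2
= 729 - 5491
= -4762

-4762


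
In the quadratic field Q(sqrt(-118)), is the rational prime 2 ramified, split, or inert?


K = Q(sqrt(-118)). Since d mod 4 = 2, disc(K) = -472.
Check p | disc: -472 mod 2 = 0.
p divides disc, so p ramifies: (p) = P^2 with e=2, f=1, g=1.
Therefore p is ramified.

ramified


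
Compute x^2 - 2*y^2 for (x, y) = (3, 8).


x^2 - d*y^2
= 3^2 - 2*8^2
= 9 - 128
= -119

-119


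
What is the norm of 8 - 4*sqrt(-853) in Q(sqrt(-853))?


N(a + b*sqrt(d)) = a^2 - d*b^2
= (8)^2 - (-853)*(-4)^2
= 64 + 13648
= 13712

13712


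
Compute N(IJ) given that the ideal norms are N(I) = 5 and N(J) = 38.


N(IJ) = N(I) * N(J)
= 5 * 38
= 190

190


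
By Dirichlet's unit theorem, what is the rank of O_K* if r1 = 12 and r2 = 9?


By Dirichlet's unit theorem:
rank = r1 + r2 - 1
= 12 + 9 - 1
= 20

20


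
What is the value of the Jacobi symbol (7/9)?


Compute (7/9) via quadratic reciprocity:
  reciprocity: (7/9) -> +(9/7)
  reduce: (2/7)
  pull out 2: (2/7) = +1  (since 7 mod 8 = 7)
  (1/7) = 1
Product of signs = 1

1


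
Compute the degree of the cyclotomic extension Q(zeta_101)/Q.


The degree equals Euler's totient phi(101).
101 = 101
phi(101) = 100

100


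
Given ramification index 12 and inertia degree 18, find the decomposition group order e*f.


|D_P| = e * f
= 12 * 18
= 216

216


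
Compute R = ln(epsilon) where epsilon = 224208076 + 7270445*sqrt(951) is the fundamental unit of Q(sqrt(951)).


epsilon = 224208076 + 7270445*sqrt(951)
= 4.4842e+08
R = ln(4.4842e+08)
= 19.9212

19.9212


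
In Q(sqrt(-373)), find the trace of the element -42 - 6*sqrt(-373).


Tr(a + b*sqrt(d)) = (a + b*sqrt(d)) + (a - b*sqrt(d)) = 2a
= 2 * (-42)
= -84

-84


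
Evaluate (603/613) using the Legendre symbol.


p = 613 is prime, so compute (603/613) with the reciprocity algorithm (Jacobi-symbol steps: pull out 2s via (2/n), flip via reciprocity, reduce):
  reciprocity: (603/613) -> +(613/603)
  reduce: (10/603)
  pull out 2: (2/603) = -1  (since 603 mod 8 = 3)
  reciprocity: (5/603) -> +(603/5)
  reduce: (3/5)
  reciprocity: (3/5) -> +(5/3)
  reduce: (2/3)
  pull out 2: (2/3) = -1  (since 3 mod 8 = 3)
  (1/3) = 1
Product of signs = 1
(603/613) = 1

1


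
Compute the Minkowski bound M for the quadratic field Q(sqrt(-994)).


d = -994, d mod 4 = 2, so disc(K) = 4d = -3976; |disc(K)| = 3976
Imaginary quadratic field, so n = 2, s = r2 = 1, r1 = 0
M = (n!/n^n) * (4/pi)^s * sqrt(|disc(K)|) = (2!/2^2) * (4/pi)^1 * sqrt(3976)
= 0.5 * 1.273240 * 63.055531
= 40.1424

40.1424


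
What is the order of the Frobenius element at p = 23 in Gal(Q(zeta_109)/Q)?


The Frobenius at p in Gal(Q(zeta_n)/Q) = (Z/nZ)* is the class of p, so its order is ord_109(23), the smallest k >= 1 with 23^k = 1 mod 109.
n = 109 = 109, phi(109) = 108; the order divides phi(n).
Divisors of 108: 1, 2, 3, 4, 6, 9, 12, 18, 27, 36, 54, 108
Repeated squaring mod 109: 23^1 = 23, 23^2 = 93, 23^4 = 38, 23^8 = 27, 23^16 = 75, 23^32 = 66, 23^64 = 105
Test divisors in increasing order:
  k=1: 23^1 = 23 mod 109
  k=2: 23^2 = 93 mod 109
  k=3: 23^3 = 93 * 23 = 68 mod 109
  k=4: 23^4 = 38 mod 109
  k=6: 23^6 = 38 * 93 = 46 mod 109
  k=9: 23^9 = 27 * 23 = 76 mod 109
  k=12: 23^12 = 27 * 38 = 45 mod 109
  k=18: 23^18 = 75 * 93 = 108 mod 109
  k=27: 23^27 = 75 * 27 * 93 * 23 = 33 mod 109
  k=36: 23^36 = 66 * 38 = 1 mod 109  <- first divisor giving 1
Order = 36

36


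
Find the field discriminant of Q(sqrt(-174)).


For K = Q(sqrt(d)) with d squarefree: disc(K) = d if d = 1 mod 4, and disc(K) = 4d if d = 2 or 3 mod 4.
Here d = -174, and d mod 4 = 2.
d = 2 mod 4, not 1 (O_K = Z[sqrt(d)]), so disc(K) = 4d = 4 * (-174) = -696

-696


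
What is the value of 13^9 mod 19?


p = 19 is prime and the exponent is (p-1)/2 = 9, so by Euler's criterion 13^9 = (13/19) = +1 or -1 mod 19.
Compute by square-and-multiply:
  9 = 8 + 1 (binary 1001)
  Repeated squaring mod 19: 13^1 = 13, 13^2 = 17, 13^4 = 4, 13^8 = 16
  13^9 = 13^8 * 13^1 = 16 * 13 mod 19
    16 * 13 = 208 = 18 mod 19
  13^9 = 18 mod 19
Result 18 = p - 1 = -1 mod 19: 13 is a quadratic non-residue mod 19. As a residue in [0, p-1] the value is 18.
13^9 mod 19 = 18

18


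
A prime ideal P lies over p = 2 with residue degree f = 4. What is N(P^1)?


N(P^a) = p^(a*f)
= 2^(1*4)
= 2^4
= 16

16


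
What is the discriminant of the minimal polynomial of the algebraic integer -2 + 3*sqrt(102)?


The element -2 + 3*sqrt(102) has minimal polynomial:
x^2 + 4*x - 914
Discriminant = (4)^2 - 4*(-914)
= 16 + 3656
= 3672

3672


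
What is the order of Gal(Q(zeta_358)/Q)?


|Gal(Q(zeta_358)/Q)| = phi(358)
= 178

178


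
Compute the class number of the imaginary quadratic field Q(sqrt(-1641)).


K = Q(sqrt(-1641)). d mod 4 = 3, so D = disc(K) = 4d = -6564
h(K) equals the number of primitive reduced positive-definite forms (a, b, c) = a*x^2 + b*x*y + c*y^2 with b^2 - 4ac = D,
where reduced means |b| <= a <= c, with b >= 0 whenever |b| = a or a = c, and primitive means gcd(a, b, c) = 1.
Reduced forces 3a^2 <= |D| = 6564, so 1 <= a <= 46; b must have the parity of D, and c = (b^2 - D)/(4a) must be an integer >= a.
Enumerate a = 1..46, b in [-a, a]:
  a=1: (1, 0, 1641)  [1]
  a=2: (2, 2, 821)  [1]
  a=3: (3, 0, 547)  [1]
  a=4: none
  a=5: (5, -4, 329), (5, 4, 329)  [2]
  a=6: (6, 6, 275)  [1]
  a=7: (7, -4, 235), (7, 4, 235)  [2]
  a=8..9: none
  a=10: (10, -6, 165), (10, 6, 165)  [2]
  a=11: (11, -6, 150), (11, 6, 150)  [2]
  a=12: none
  a=13: (13, -12, 129), (13, 12, 129)  [2]
  a=14: (14, -10, 119), (14, 10, 119)  [2]
  a=15: (15, -6, 110), (15, 6, 110)  [2]
  a=16: none
  a=17: (17, -10, 98), (17, 10, 98)  [2]
  a=18..20: none
  a=21: (21, -18, 82), (21, 18, 82)  [2]
  a=22: (22, -6, 75), (22, 6, 75)  [2]
  a=23..24: none
  a=25: (25, -6, 66), (25, 6, 66)  [2]
  a=26: (26, -14, 65), (26, 14, 65)  [2]
  a=27..29: none
  a=30: (30, -6, 55), (30, 6, 55)  [2]
  a=31: (31, -16, 55), (31, 16, 55)  [2]
  a=32: none
  a=33: (33, -6, 50), (33, 6, 50)  [2]
  a=34: (34, -10, 49), (34, 10, 49)  [2]
  a=35: (35, -24, 51), (35, -4, 47), (35, 4, 47), (35, 24, 51)  [4]
  a=36..38: none
  a=39: (39, -12, 43), (39, 12, 43)  [2]
  a=40: none
  a=41: (41, -18, 42), (41, 18, 42)  [2]
  a=42..46: none
Total reduced forms: 1 + 1 + 1 + 2 + 1 + 2 + 2 + 2 + 2 + 2 + 2 + 2 + 2 + 2 + 2 + 2 + 2 + 2 + 2 + 2 + 4 + 2 + 2 = 44
h = 44

44
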